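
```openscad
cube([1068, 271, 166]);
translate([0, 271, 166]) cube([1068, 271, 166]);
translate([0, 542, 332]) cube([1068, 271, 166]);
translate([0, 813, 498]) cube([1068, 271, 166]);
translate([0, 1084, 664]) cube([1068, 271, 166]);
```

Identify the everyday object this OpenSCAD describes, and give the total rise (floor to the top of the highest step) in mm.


A staircase. The total rise is 830 mm.

5 identical blocks, each offset up and back from the previous — a staircase. Each step is 166 mm tall and there are 5 of them, so the total rise is 5 × 166 = 830 mm.


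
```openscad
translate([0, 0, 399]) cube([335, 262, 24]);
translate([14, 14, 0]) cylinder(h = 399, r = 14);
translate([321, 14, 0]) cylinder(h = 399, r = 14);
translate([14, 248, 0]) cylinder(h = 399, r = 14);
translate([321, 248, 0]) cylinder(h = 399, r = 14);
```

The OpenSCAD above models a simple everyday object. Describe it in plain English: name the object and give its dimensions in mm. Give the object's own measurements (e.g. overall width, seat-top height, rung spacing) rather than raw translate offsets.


A simple wooden stool: a rectangular seat 335 mm (x) by 262 mm (y), 24 mm thick, top face at z = 423 mm, on four round legs, each 28 mm in diameter. The legs rest on z = 0, each leg's axis is inset half a diameter from the nearest pair of seat edges (so the leg's bounding box is flush with the corner).


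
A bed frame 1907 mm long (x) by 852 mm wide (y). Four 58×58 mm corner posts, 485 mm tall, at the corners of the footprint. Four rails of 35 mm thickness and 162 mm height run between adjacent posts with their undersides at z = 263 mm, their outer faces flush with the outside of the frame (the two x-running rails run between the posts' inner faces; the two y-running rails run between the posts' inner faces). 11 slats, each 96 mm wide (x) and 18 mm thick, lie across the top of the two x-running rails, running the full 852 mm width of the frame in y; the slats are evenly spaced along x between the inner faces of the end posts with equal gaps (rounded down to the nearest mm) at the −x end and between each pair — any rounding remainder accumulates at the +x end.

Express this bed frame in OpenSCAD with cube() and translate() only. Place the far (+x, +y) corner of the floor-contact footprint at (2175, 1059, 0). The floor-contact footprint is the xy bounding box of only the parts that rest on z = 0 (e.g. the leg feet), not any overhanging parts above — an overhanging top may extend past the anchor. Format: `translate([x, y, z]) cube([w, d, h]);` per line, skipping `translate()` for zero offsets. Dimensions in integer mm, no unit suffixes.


translate([268, 207, 0]) cube([58, 58, 485]);
translate([268, 1001, 0]) cube([58, 58, 485]);
translate([2117, 207, 0]) cube([58, 58, 485]);
translate([2117, 1001, 0]) cube([58, 58, 485]);
translate([326, 207, 263]) cube([1791, 35, 162]);
translate([326, 1024, 263]) cube([1791, 35, 162]);
translate([268, 265, 263]) cube([35, 736, 162]);
translate([2140, 265, 263]) cube([35, 736, 162]);
translate([387, 207, 425]) cube([96, 852, 18]);
translate([544, 207, 425]) cube([96, 852, 18]);
translate([701, 207, 425]) cube([96, 852, 18]);
translate([858, 207, 425]) cube([96, 852, 18]);
translate([1015, 207, 425]) cube([96, 852, 18]);
translate([1172, 207, 425]) cube([96, 852, 18]);
translate([1329, 207, 425]) cube([96, 852, 18]);
translate([1486, 207, 425]) cube([96, 852, 18]);
translate([1643, 207, 425]) cube([96, 852, 18]);
translate([1800, 207, 425]) cube([96, 852, 18]);
translate([1957, 207, 425]) cube([96, 852, 18]);


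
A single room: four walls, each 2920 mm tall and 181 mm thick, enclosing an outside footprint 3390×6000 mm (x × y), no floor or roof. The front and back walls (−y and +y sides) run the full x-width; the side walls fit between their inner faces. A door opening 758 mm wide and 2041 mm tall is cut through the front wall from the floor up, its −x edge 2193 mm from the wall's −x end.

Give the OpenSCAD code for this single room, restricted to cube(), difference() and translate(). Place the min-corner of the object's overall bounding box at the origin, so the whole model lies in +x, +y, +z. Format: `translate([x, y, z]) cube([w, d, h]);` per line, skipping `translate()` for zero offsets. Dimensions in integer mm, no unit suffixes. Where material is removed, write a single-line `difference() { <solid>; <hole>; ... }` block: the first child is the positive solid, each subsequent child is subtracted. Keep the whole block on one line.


difference() { cube([3390, 181, 2920]); translate([2193, 0, 0]) cube([758, 181, 2041]); }
translate([0, 5819, 0]) cube([3390, 181, 2920]);
translate([0, 181, 0]) cube([181, 5638, 2920]);
translate([3209, 181, 0]) cube([181, 5638, 2920]);


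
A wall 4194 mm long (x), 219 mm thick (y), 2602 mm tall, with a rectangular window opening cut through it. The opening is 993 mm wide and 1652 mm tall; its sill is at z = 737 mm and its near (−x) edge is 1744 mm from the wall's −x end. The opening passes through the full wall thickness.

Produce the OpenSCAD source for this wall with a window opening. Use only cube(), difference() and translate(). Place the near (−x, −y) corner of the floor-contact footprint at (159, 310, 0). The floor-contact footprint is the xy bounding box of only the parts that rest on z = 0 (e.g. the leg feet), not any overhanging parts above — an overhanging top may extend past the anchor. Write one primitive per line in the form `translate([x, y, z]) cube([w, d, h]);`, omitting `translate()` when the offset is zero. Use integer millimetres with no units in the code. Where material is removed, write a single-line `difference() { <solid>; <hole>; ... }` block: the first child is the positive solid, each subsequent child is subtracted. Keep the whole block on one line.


difference() { translate([159, 310, 0]) cube([4194, 219, 2602]); translate([1903, 310, 737]) cube([993, 219, 1652]); }


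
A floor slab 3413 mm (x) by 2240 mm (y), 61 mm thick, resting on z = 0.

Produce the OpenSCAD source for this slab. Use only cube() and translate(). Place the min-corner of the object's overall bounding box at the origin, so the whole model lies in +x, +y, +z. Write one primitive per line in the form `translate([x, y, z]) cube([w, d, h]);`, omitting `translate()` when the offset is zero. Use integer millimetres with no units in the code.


cube([3413, 2240, 61]);


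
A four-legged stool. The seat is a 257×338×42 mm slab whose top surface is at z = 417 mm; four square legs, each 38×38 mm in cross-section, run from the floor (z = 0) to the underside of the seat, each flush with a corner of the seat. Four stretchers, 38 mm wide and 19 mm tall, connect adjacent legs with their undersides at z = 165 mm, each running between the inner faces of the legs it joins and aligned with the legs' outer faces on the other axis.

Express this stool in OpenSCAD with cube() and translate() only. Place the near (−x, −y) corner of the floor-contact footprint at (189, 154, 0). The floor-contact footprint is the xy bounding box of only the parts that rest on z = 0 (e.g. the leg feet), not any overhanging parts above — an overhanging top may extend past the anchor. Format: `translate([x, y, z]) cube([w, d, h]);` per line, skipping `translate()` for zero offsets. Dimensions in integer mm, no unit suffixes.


translate([189, 154, 375]) cube([257, 338, 42]);
translate([189, 154, 0]) cube([38, 38, 375]);
translate([408, 154, 0]) cube([38, 38, 375]);
translate([189, 454, 0]) cube([38, 38, 375]);
translate([408, 454, 0]) cube([38, 38, 375]);
translate([227, 154, 165]) cube([181, 38, 19]);
translate([227, 454, 165]) cube([181, 38, 19]);
translate([189, 192, 165]) cube([38, 262, 19]);
translate([408, 192, 165]) cube([38, 262, 19]);


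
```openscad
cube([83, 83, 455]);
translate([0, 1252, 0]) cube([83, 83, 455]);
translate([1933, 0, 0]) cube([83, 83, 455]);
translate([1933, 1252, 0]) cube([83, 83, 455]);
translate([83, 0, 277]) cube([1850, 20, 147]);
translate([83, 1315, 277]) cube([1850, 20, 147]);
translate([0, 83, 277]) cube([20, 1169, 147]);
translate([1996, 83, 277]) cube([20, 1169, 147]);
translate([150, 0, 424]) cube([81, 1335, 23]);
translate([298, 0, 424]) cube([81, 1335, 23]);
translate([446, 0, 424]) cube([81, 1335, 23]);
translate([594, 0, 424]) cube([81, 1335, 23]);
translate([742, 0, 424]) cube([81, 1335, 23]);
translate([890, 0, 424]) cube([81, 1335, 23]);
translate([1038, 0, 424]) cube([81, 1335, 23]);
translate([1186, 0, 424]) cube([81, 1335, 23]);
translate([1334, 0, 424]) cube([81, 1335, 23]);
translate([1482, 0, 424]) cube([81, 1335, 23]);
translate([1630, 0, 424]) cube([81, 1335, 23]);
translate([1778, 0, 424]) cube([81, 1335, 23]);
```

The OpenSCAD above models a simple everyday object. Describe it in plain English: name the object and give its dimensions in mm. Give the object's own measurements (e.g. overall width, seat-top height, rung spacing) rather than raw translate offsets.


A bed frame 2016 mm long (x) by 1335 mm wide (y). Four 83×83 mm corner posts, 455 mm tall, at the corners of the footprint. Four rails of 20 mm thickness and 147 mm height run between adjacent posts with their undersides at z = 277 mm, their outer faces flush with the outside of the frame (the two x-running rails run between the posts' inner faces; the two y-running rails run between the posts' inner faces). 12 slats, each 81 mm wide (x) and 23 mm thick, lie across the top of the two x-running rails, running the full 1335 mm width of the frame in y; along x they sit between the end posts with a 67 mm gap after the −x posts and between neighbouring slats, leaving 74 mm before the +x posts.


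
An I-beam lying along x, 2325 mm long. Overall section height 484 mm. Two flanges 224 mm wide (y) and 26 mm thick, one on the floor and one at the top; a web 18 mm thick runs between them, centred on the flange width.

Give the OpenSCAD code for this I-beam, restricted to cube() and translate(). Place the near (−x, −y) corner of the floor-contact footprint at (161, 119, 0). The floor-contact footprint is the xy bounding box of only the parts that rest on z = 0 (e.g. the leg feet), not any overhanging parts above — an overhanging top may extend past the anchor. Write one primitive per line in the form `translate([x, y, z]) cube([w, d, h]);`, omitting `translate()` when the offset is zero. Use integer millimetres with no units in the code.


translate([161, 119, 0]) cube([2325, 224, 26]);
translate([161, 222, 26]) cube([2325, 18, 432]);
translate([161, 119, 458]) cube([2325, 224, 26]);


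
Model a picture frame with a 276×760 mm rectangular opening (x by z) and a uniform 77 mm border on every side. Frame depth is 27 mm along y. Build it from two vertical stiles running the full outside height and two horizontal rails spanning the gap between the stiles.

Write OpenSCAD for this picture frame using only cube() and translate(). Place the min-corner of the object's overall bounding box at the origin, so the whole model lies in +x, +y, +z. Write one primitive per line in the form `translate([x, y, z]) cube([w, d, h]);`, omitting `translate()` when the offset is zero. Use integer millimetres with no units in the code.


cube([77, 27, 914]);
translate([353, 0, 0]) cube([77, 27, 914]);
translate([77, 0, 0]) cube([276, 27, 77]);
translate([77, 0, 837]) cube([276, 27, 77]);


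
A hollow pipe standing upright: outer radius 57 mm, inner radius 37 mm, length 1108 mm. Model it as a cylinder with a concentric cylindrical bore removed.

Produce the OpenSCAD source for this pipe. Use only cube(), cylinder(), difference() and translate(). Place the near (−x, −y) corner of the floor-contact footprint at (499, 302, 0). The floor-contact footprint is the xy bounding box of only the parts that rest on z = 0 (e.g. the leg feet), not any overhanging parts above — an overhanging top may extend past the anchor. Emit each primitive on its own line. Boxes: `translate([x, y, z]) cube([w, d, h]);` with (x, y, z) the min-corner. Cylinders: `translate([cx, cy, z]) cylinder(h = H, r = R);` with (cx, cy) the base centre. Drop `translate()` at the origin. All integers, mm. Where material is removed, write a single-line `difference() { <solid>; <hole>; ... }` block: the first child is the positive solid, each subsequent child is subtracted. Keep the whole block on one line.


difference() { translate([556, 359, 0]) cylinder(h = 1108, r = 57); translate([556, 359, 0]) cylinder(h = 1108, r = 37); }


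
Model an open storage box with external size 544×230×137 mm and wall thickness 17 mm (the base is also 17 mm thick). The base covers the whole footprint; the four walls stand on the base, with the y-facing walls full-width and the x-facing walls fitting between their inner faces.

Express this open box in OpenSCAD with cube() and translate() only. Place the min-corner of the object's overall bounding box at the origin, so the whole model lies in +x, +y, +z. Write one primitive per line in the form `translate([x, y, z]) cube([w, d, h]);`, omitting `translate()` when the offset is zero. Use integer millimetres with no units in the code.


cube([544, 230, 17]);
translate([0, 0, 17]) cube([544, 17, 120]);
translate([0, 213, 17]) cube([544, 17, 120]);
translate([0, 17, 17]) cube([17, 196, 120]);
translate([527, 17, 17]) cube([17, 196, 120]);


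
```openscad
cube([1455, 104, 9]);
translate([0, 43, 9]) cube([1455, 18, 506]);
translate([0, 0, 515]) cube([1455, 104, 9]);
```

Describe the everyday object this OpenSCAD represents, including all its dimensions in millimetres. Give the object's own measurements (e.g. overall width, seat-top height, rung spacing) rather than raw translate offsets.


An I-beam lying along x, 1455 mm long. Overall section height 524 mm. Two flanges 104 mm wide (y) and 9 mm thick, one on the floor and one at the top; a web 18 mm thick runs between them, centred on the flange width.


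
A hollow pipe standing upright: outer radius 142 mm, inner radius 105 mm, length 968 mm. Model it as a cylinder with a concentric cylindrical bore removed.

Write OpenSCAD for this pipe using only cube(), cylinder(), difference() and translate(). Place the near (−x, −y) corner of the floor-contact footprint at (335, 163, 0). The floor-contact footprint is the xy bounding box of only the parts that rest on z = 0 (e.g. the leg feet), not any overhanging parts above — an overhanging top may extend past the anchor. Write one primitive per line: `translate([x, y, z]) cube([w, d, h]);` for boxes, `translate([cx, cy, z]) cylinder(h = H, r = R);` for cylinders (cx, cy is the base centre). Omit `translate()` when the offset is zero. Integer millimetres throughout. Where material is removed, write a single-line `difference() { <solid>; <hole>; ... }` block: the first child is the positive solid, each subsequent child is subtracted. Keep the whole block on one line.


difference() { translate([477, 305, 0]) cylinder(h = 968, r = 142); translate([477, 305, 0]) cylinder(h = 968, r = 105); }


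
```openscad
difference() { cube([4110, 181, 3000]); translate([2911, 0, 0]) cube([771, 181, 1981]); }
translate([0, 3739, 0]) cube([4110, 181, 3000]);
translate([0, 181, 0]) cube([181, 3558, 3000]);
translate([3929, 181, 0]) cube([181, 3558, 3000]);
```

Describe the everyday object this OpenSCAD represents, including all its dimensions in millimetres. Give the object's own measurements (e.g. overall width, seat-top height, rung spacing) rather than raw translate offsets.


A single room: four walls, each 3000 mm tall and 181 mm thick, enclosing an outside footprint 4110×3920 mm (x × y), no floor or roof. The front and back walls (−y and +y sides) run the full x-width; the side walls fit between their inner faces. A door opening 771 mm wide and 1981 mm tall is cut through the front wall from the floor up, its −x edge 2911 mm from the wall's −x end.


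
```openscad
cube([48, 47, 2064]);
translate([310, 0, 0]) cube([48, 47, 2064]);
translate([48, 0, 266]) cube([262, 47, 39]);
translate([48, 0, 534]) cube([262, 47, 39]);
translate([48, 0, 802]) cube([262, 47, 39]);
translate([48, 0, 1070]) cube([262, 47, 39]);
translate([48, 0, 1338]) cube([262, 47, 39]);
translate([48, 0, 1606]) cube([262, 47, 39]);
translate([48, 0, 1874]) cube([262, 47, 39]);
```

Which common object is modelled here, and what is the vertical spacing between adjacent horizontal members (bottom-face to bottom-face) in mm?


A ladder. The rung spacing is 268 mm.

Two tall 48×47 posts with 7 short bars between them — a ladder. Adjacent rungs sit at z = 266 and z = 534, so the spacing is 534 − 266 = 268 mm.


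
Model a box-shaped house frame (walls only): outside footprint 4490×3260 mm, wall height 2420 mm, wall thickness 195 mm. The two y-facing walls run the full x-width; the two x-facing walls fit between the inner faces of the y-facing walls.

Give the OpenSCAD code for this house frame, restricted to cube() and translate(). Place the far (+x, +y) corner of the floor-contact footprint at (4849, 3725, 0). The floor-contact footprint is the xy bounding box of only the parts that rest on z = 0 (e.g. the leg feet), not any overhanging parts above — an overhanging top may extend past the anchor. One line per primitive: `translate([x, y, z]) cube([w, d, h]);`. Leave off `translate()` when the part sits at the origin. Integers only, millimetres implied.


translate([359, 465, 0]) cube([4490, 195, 2420]);
translate([359, 3530, 0]) cube([4490, 195, 2420]);
translate([359, 660, 0]) cube([195, 2870, 2420]);
translate([4654, 660, 0]) cube([195, 2870, 2420]);


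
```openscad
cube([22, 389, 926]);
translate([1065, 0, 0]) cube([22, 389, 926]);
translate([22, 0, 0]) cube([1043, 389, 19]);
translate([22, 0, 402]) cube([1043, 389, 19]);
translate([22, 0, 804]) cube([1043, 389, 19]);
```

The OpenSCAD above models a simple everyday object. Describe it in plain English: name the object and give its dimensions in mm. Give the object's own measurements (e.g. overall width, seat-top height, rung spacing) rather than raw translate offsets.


An open bookshelf. Two side panels, each 22 mm thick, 389 mm deep and 926 mm tall, stand 1087 mm apart (outside-to-outside). Between them sit 3 shelves, each 19 mm thick and 389 mm deep, spanning the full gap between the sides. The bottom shelf rests on the floor (its underside at z = 0) and the clear gap between one shelf's top and the next shelf's underside is 383 mm.


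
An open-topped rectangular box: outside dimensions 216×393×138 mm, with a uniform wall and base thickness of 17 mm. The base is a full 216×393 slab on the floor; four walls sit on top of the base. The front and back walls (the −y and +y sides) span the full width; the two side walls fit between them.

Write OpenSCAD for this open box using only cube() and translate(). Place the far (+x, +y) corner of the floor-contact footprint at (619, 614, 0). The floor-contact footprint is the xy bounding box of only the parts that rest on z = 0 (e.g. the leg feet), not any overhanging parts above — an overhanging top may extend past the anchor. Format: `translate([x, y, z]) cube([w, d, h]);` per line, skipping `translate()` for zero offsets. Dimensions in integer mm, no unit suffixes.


translate([403, 221, 0]) cube([216, 393, 17]);
translate([403, 221, 17]) cube([216, 17, 121]);
translate([403, 597, 17]) cube([216, 17, 121]);
translate([403, 238, 17]) cube([17, 359, 121]);
translate([602, 238, 17]) cube([17, 359, 121]);


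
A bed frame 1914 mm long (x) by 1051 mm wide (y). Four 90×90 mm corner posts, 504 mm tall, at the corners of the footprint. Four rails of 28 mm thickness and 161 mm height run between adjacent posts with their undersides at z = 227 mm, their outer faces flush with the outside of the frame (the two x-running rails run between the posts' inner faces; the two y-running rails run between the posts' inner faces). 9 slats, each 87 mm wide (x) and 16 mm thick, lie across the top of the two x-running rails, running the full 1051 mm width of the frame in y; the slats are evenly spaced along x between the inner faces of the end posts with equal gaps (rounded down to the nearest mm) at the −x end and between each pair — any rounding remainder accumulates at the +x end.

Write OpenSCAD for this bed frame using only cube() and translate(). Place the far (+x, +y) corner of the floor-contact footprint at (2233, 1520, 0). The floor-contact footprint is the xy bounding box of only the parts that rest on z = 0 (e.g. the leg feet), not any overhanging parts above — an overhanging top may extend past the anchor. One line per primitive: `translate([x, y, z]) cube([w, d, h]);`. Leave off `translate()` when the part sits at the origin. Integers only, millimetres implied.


// slat z = rail_z + rail_h = 227 + 161 = 388
// slat gap = ⌊(1734 − 9·87) / 10⌋ = 95
translate([319, 469, 0]) cube([90, 90, 504]);
translate([319, 1430, 0]) cube([90, 90, 504]);
translate([2143, 469, 0]) cube([90, 90, 504]);
translate([2143, 1430, 0]) cube([90, 90, 504]);
translate([409, 469, 227]) cube([1734, 28, 161]);
translate([409, 1492, 227]) cube([1734, 28, 161]);
translate([319, 559, 227]) cube([28, 871, 161]);
translate([2205, 559, 227]) cube([28, 871, 161]);
translate([504, 469, 388]) cube([87, 1051, 16]);
translate([686, 469, 388]) cube([87, 1051, 16]);
translate([868, 469, 388]) cube([87, 1051, 16]);
translate([1050, 469, 388]) cube([87, 1051, 16]);
translate([1232, 469, 388]) cube([87, 1051, 16]);
translate([1414, 469, 388]) cube([87, 1051, 16]);
translate([1596, 469, 388]) cube([87, 1051, 16]);
translate([1778, 469, 388]) cube([87, 1051, 16]);
translate([1960, 469, 388]) cube([87, 1051, 16]);


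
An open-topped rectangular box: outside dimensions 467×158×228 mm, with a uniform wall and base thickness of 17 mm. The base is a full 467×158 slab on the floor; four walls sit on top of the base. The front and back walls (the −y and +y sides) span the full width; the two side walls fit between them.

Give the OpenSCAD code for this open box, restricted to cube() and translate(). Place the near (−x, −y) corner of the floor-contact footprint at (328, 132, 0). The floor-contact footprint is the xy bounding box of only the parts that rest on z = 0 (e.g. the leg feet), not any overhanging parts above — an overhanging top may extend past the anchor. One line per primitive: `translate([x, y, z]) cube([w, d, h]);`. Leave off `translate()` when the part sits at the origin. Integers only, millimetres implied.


translate([328, 132, 0]) cube([467, 158, 17]);
translate([328, 132, 17]) cube([467, 17, 211]);
translate([328, 273, 17]) cube([467, 17, 211]);
translate([328, 149, 17]) cube([17, 124, 211]);
translate([778, 149, 17]) cube([17, 124, 211]);


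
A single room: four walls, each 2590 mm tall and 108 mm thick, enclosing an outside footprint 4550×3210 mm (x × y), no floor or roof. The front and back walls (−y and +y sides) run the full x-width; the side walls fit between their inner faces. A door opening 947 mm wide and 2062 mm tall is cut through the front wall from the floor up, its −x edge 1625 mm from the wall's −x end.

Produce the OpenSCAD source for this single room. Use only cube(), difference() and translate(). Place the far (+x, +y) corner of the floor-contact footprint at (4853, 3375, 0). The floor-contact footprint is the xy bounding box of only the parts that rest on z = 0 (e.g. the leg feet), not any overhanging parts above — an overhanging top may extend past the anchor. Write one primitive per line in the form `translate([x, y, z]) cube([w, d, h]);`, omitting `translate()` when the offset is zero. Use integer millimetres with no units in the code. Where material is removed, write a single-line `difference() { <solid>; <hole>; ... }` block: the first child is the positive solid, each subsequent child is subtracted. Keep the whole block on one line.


difference() { translate([303, 165, 0]) cube([4550, 108, 2590]); translate([1928, 165, 0]) cube([947, 108, 2062]); }
translate([303, 3267, 0]) cube([4550, 108, 2590]);
translate([303, 273, 0]) cube([108, 2994, 2590]);
translate([4745, 273, 0]) cube([108, 2994, 2590]);


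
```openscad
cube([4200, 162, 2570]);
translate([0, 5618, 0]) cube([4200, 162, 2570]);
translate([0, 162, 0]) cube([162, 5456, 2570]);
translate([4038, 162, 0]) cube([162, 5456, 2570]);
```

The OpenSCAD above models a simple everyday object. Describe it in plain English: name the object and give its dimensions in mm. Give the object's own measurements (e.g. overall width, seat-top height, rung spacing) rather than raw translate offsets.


The wall frame of a small rectangular building: four walls, each 2570 mm tall and 162 mm thick, enclosing a footprint 4200 mm (x) by 5780 mm (y) outside-to-outside, with no floor or roof. The front and back walls (the −y and +y sides) span the full width; the two side walls fit between them.


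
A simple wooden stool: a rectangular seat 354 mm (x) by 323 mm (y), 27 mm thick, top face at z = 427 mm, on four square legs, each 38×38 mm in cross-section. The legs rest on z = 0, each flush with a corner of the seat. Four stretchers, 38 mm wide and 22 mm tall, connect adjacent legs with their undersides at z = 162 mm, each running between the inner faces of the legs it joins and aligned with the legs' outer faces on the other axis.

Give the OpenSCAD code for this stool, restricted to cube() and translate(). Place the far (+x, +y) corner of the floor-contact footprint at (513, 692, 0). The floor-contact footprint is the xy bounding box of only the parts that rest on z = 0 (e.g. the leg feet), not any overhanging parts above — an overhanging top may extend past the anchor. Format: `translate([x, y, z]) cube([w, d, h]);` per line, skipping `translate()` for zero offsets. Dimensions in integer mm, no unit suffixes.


translate([159, 369, 400]) cube([354, 323, 27]);
translate([159, 369, 0]) cube([38, 38, 400]);
translate([475, 369, 0]) cube([38, 38, 400]);
translate([159, 654, 0]) cube([38, 38, 400]);
translate([475, 654, 0]) cube([38, 38, 400]);
translate([197, 369, 162]) cube([278, 38, 22]);
translate([197, 654, 162]) cube([278, 38, 22]);
translate([159, 407, 162]) cube([38, 247, 22]);
translate([475, 407, 162]) cube([38, 247, 22]);


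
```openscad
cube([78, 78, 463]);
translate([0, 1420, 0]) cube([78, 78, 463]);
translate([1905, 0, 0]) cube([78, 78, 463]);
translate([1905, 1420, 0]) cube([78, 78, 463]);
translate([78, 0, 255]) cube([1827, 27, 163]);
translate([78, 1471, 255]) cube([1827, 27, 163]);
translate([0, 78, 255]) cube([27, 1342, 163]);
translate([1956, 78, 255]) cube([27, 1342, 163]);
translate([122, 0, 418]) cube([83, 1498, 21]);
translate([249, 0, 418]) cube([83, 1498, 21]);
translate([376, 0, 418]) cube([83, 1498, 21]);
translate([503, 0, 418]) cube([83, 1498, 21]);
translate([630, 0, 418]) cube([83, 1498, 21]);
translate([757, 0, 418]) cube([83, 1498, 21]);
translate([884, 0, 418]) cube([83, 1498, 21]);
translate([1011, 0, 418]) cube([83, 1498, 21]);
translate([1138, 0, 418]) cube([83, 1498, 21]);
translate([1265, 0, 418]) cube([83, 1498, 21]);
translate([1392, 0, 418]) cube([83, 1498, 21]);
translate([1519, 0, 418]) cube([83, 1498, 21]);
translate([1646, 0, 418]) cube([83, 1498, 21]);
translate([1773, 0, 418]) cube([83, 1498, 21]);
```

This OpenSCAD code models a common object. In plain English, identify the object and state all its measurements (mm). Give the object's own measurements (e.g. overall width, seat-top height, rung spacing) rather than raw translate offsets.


A bed frame 1983 mm long (x) by 1498 mm wide (y). Four 78×78 mm corner posts, 463 mm tall, at the corners of the footprint. Four rails of 27 mm thickness and 163 mm height run between adjacent posts with their undersides at z = 255 mm, their outer faces flush with the outside of the frame (the two x-running rails run between the posts' inner faces; the two y-running rails run between the posts' inner faces). 14 slats, each 83 mm wide (x) and 21 mm thick, lie across the top of the two x-running rails, running the full 1498 mm width of the frame in y; along x they sit between the end posts with a 44 mm gap after the −x posts and between neighbouring slats, leaving 49 mm before the +x posts.


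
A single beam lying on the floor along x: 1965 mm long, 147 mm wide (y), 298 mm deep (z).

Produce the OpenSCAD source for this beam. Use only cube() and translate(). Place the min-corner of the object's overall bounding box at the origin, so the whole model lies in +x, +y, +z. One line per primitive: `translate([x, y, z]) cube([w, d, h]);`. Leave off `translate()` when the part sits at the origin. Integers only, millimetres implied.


cube([1965, 147, 298]);


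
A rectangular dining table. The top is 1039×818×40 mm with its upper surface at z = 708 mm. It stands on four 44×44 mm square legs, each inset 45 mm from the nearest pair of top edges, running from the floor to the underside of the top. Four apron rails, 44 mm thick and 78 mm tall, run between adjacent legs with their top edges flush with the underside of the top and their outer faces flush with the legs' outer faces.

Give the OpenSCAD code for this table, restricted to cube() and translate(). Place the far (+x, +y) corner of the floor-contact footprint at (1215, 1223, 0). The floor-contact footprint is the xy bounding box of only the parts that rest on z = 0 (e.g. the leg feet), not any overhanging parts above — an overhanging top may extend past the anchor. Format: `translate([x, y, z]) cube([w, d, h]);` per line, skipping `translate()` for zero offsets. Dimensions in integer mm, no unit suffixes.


// leg_h = 708 - 40 = 668
// apron z = 668 - 78 = 590
translate([221, 450, 668]) cube([1039, 818, 40]);
translate([266, 495, 0]) cube([44, 44, 668]);
translate([1171, 495, 0]) cube([44, 44, 668]);
translate([266, 1179, 0]) cube([44, 44, 668]);
translate([1171, 1179, 0]) cube([44, 44, 668]);
translate([310, 495, 590]) cube([861, 44, 78]);
translate([310, 1179, 590]) cube([861, 44, 78]);
translate([266, 539, 590]) cube([44, 640, 78]);
translate([1171, 539, 590]) cube([44, 640, 78]);


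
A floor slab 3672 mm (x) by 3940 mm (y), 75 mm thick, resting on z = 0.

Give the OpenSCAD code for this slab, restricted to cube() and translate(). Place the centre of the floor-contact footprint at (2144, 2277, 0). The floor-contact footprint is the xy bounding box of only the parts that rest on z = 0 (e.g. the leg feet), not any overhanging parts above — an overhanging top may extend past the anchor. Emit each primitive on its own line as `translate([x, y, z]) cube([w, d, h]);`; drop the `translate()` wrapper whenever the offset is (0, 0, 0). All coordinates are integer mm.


translate([308, 307, 0]) cube([3672, 3940, 75]);


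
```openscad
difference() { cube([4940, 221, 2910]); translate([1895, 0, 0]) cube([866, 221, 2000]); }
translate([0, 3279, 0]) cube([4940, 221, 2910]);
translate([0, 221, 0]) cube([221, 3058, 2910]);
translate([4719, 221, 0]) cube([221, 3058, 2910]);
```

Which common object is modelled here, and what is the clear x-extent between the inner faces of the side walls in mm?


A single room. The interior width is 4498 mm.

Four walls enclosing a rectangle with a door in the front wall — a room. Outside width 4940 minus two 221 mm walls gives 4498 mm.


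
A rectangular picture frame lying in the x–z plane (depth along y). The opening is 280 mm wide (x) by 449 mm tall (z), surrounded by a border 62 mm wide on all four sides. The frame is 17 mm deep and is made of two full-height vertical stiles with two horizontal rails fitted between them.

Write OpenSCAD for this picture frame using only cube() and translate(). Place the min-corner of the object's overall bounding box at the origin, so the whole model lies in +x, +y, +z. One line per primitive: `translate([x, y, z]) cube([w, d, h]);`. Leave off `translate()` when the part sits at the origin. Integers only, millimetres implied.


cube([62, 17, 573]);
translate([342, 0, 0]) cube([62, 17, 573]);
translate([62, 0, 0]) cube([280, 17, 62]);
translate([62, 0, 511]) cube([280, 17, 62]);


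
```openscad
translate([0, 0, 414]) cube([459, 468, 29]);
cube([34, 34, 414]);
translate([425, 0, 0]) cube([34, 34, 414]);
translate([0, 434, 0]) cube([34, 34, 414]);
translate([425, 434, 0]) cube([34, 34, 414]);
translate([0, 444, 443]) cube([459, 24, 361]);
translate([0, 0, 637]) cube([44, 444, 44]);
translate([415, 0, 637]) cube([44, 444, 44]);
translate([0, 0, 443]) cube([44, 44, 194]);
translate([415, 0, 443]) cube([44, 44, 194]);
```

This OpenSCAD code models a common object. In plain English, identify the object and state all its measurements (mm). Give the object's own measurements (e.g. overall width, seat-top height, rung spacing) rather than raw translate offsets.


A chair. The seat is a 459×468×29 mm slab with its top at z = 443 mm, on four 34×34 mm corner legs (flush with the seat edges, standing on z = 0). A flat backrest 24 mm thick, 361 mm tall, spans the full seat width and rises from the seat top along its +y edge, rear face flush with the rear of the seat. Two armrests of 44×44 mm section run along each side from the seat's front edge to the front of the backrest, top faces 238 mm above the seat top and outer faces flush with the seat's x-edges; a 44×44 mm post under the front of each armrest stands on the seat at the front corner.


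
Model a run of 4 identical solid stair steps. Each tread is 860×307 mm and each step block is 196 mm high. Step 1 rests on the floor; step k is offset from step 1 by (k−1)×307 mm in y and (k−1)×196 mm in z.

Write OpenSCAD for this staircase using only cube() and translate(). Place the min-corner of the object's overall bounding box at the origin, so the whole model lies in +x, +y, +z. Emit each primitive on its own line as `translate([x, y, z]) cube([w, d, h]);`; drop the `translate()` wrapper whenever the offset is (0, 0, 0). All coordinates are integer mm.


cube([860, 307, 196]);
translate([0, 307, 196]) cube([860, 307, 196]);
translate([0, 614, 392]) cube([860, 307, 196]);
translate([0, 921, 588]) cube([860, 307, 196]);


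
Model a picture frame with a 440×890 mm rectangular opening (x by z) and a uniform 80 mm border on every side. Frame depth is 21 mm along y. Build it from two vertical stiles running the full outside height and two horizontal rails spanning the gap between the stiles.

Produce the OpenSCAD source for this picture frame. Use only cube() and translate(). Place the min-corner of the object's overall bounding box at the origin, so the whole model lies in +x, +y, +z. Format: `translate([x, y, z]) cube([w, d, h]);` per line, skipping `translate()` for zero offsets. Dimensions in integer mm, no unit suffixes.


cube([80, 21, 1050]);
translate([520, 0, 0]) cube([80, 21, 1050]);
translate([80, 0, 0]) cube([440, 21, 80]);
translate([80, 0, 970]) cube([440, 21, 80]);


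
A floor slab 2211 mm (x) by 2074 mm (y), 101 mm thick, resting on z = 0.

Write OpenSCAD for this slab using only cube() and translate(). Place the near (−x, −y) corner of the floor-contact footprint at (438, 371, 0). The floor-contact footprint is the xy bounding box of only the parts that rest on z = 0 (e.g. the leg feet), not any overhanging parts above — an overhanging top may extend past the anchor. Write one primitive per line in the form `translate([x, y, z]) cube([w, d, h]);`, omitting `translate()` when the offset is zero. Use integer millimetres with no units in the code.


translate([438, 371, 0]) cube([2211, 2074, 101]);


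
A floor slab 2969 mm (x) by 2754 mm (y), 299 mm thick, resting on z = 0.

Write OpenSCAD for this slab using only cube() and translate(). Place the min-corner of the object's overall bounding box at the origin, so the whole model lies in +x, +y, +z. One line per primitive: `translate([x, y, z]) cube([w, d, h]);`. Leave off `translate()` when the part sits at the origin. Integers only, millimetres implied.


cube([2969, 2754, 299]);


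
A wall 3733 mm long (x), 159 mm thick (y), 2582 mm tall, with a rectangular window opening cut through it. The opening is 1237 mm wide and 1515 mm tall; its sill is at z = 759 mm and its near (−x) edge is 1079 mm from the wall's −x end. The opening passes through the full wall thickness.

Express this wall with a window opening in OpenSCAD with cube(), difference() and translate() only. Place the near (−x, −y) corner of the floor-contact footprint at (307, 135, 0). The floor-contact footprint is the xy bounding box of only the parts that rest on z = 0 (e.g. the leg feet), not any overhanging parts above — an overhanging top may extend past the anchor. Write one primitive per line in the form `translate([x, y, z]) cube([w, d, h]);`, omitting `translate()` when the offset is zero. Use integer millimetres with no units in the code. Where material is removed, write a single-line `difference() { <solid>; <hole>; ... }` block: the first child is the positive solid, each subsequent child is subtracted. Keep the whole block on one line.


difference() { translate([307, 135, 0]) cube([3733, 159, 2582]); translate([1386, 135, 759]) cube([1237, 159, 1515]); }


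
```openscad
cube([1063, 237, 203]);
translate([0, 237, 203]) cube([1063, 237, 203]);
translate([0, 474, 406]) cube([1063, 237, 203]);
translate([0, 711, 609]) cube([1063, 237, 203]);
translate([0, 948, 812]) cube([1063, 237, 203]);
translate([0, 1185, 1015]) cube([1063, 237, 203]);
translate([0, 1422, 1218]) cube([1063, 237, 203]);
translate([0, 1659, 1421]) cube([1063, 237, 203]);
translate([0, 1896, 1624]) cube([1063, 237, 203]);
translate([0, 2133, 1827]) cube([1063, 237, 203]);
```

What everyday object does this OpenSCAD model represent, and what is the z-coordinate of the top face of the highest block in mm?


A staircase. The total rise is 2030 mm.

10 identical blocks, each offset up and back from the previous — a staircase. Each step is 203 mm tall and there are 10 of them, so the total rise is 10 × 203 = 2030 mm.


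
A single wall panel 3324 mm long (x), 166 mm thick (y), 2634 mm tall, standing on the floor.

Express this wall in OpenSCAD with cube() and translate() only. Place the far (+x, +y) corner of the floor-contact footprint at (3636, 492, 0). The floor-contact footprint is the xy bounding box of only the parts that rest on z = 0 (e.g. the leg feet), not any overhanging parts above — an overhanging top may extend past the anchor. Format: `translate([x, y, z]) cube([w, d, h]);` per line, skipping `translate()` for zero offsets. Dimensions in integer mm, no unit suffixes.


translate([312, 326, 0]) cube([3324, 166, 2634]);


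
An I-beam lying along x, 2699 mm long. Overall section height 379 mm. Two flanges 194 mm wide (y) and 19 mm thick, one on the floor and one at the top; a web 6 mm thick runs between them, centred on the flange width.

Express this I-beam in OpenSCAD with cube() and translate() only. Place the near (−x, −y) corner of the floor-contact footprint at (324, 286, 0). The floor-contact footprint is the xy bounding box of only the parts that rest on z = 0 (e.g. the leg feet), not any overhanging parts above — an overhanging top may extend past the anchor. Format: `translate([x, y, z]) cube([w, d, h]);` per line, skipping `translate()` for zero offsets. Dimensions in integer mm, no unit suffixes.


translate([324, 286, 0]) cube([2699, 194, 19]);
translate([324, 380, 19]) cube([2699, 6, 341]);
translate([324, 286, 360]) cube([2699, 194, 19]);


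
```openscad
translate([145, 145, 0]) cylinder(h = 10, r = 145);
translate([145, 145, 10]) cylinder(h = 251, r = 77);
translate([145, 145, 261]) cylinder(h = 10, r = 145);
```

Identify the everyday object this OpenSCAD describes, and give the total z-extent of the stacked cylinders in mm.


A spool. The overall height is 271 mm.

Three coaxial cylinders, large–small–large — a spool. Two 10 mm flanges and a 251 mm core give 10 + 251 + 10 = 271 mm.


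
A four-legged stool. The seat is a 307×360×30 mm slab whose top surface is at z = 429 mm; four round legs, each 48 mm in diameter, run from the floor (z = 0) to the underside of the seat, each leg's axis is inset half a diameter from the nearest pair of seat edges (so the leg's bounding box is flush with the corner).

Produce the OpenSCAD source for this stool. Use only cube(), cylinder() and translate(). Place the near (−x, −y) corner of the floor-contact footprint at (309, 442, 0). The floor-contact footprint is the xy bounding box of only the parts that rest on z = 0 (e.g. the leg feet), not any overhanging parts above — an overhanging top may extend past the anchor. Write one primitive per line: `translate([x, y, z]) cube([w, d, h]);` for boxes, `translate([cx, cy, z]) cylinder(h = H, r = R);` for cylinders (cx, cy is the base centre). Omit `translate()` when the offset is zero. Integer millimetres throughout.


// leg_h = 429 - 30 = 399
translate([309, 442, 399]) cube([307, 360, 30]);
translate([333, 466, 0]) cylinder(h = 399, r = 24);
translate([592, 466, 0]) cylinder(h = 399, r = 24);
translate([333, 778, 0]) cylinder(h = 399, r = 24);
translate([592, 778, 0]) cylinder(h = 399, r = 24);
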